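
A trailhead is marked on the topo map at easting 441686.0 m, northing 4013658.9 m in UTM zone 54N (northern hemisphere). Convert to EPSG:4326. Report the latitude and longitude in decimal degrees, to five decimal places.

Zone 54N: λ₀ = 141°, k₀ = 0.9996, false easting 500000 m.
Meridian distance M = (N − FN)/k₀ = 4015265.0 m.
Inverse transverse Mercator on WGS84 gives φ = 36.26609983°, λ = 140.35080036°.

lat 36.26610°, lon 140.35080°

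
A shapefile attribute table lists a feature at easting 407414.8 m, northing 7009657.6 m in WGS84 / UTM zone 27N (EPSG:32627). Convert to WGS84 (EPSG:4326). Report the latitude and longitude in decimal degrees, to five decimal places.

Zone 27N: λ₀ = -21°, k₀ = 0.9996, false easting 500000 m.
Meridian distance M = (N − FN)/k₀ = 7012462.6 m.
Inverse transverse Mercator on WGS84 gives φ = 63.20410014°, λ = -22.84089935°.

lat 63.20410°, lon -22.84090°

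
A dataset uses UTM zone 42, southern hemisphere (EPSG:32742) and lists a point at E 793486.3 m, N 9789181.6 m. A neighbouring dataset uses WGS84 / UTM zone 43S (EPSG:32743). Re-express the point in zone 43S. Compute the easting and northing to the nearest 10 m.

UTM 42S → geographic: φ = -1.90529974°, λ = 71.63799974°.
UTM 43S (λ₀ = 75°) forward: E = 125883.270 m, N = 9789041.100 m.

E 125880 m, N 9789040 m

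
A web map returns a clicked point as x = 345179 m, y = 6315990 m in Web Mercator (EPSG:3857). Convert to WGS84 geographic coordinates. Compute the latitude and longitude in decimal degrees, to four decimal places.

lat 49.2418°, lon 3.1008°

R = 6378137 m. λ = x/R = 3.10079571°.
φ = 2·arctan(exp(y/R)) − 90° = 2·arctan(2.69192) − 90° = 49.24180098°.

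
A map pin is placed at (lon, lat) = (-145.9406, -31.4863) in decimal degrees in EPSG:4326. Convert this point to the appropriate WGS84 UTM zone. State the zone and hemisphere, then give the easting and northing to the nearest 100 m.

Zone 6S: E 600600 m, N 6516000 m

Longitude -145.9406° lies in the 6° band [-150°, -144°), giving zone 6; latitude is south of the equator, so 6S.
Zone 6 central meridian λ₀ = 6×6 − 183 = -147°; Δλ = +1.0594°.
Transverse Mercator on WGS84 with k₀ = 0.9996 gives E = 600622.494 m, N = 6516015.872 m.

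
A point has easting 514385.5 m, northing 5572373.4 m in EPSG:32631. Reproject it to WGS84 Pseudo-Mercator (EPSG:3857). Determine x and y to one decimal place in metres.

Unproject from UTM 31N (λ₀ = 3°) → φ = 50.30330017°, λ = 3.20200050°.
Web Mercator (R = 6378137 m): x = 356445.065 m, y = 6498968.720 m.

x 356445.1 m, y 6498968.7 m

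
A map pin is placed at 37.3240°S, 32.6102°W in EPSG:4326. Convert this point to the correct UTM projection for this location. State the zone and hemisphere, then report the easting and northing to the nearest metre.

Zone 25S: E 534535 m, N 5869113 m

Longitude -32.6102° lies in the 6° band [-36°, -30°), giving zone 25; latitude is south of the equator, so 25S.
Zone 25 central meridian λ₀ = 6×25 − 183 = -33°; Δλ = +0.3898°.
Transverse Mercator on WGS84 with k₀ = 0.9996 gives E = 534535.227 m, N = 5869113.043 m.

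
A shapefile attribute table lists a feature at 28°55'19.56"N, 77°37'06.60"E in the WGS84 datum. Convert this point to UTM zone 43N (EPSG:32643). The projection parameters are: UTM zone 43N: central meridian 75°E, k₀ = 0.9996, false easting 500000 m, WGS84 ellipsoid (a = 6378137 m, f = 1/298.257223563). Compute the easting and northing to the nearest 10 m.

Zone 43 central meridian λ₀ = 6×43 − 183 = 75°; Δλ = +2.6185°.
Transverse Mercator on WGS84 with k₀ = 0.9996 gives E = 755280.349 m, N = 3202177.392 m.

E 755280 m, N 3202180 m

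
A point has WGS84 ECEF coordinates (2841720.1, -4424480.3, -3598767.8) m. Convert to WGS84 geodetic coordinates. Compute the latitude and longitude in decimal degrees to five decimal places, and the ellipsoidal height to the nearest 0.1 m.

λ = atan2(Y, X) = -57.28849992°; p = √(X²+Y²) = 5258459.8 m.
Bowring's method on WGS84 (a = 6378137 m, b = 6356752.314 m) gives φ = -34.56639963°, h = 718.926 m.

lat -34.56640°, lon -57.28850°, h 718.9 m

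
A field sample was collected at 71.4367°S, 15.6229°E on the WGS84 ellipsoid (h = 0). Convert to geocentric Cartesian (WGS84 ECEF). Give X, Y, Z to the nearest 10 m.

X 1961390 m, Y 548470 m, Z -6023970 m

WGS84: a = 6378137 m, e² = 0.006694380; N(φ) = a/√(1−e²sin²φ) = 6397409.171 m.
X = (N+h)·cosφ·cosλ = 1961385.811 m; Y = (N+h)·cosφ·sinλ = 548473.891 m; Z = (N(1−e²)+h)·sinφ = -6023969.573 m.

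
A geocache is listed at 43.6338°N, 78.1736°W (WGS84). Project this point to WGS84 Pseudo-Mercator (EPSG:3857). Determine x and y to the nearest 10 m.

Web Mercator is spherical with R = a = 6378137 m.
x = R·λ = 6378137 × -1.364386708 = -8702245.345 m.
y = R·ln tan(π/4 + φ/2) = 6378137 × 0.848044763 = 5408945.678 m.

x -8702250 m, y 5408950 m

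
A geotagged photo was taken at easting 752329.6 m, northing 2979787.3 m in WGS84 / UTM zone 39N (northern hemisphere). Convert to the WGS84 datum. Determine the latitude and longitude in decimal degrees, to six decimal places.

lat 26.917100°, lon 53.540900°

Zone 39N: λ₀ = 51°, k₀ = 0.9996, false easting 500000 m.
Meridian distance M = (N − FN)/k₀ = 2980979.7 m.
Inverse transverse Mercator on WGS84 gives φ = 26.91709977°, λ = 53.54089977°.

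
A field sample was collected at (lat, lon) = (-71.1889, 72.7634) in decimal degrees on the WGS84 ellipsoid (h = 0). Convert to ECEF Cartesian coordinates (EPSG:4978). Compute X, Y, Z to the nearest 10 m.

WGS84: a = 6378137 m, e² = 0.006694380; N(φ) = a/√(1−e²sin²φ) = 6397352.615 m.
X = (N+h)·cosφ·cosλ = 611251.282 m; Y = (N+h)·cosφ·sinλ = 1970177.726 m; Z = (N(1−e²)+h)·sinφ = -6015110.780 m.

X 611250 m, Y 1970180 m, Z -6015110 m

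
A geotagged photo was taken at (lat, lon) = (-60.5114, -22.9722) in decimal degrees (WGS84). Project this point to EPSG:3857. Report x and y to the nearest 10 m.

x -2557250 m, y -8514490 m

Web Mercator is spherical with R = a = 6378137 m.
x = R·λ = 6378137 × -0.400940526 = -2557253.606 m.
y = R·ln tan(π/4 + φ/2) = 6378137 × -1.334948792 = -8514486.281 m.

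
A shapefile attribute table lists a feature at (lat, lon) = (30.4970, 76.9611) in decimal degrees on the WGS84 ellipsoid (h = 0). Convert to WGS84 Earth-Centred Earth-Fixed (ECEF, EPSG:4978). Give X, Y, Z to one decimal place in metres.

X 1240982.2 m, Y 5358683.3 m, Z 3217968.0 m

WGS84: a = 6378137 m, e² = 0.006694380; N(φ) = a/√(1−e²sin²φ) = 6383642.500 m.
X = (N+h)·cosφ·cosλ = 1240982.234 m; Y = (N+h)·cosφ·sinλ = 5358683.341 m; Z = (N(1−e²)+h)·sinφ = 3217967.978 m.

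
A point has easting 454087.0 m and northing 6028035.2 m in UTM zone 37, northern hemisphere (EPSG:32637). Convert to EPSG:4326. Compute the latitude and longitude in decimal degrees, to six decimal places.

Zone 37N: λ₀ = 39°, k₀ = 0.9996, false easting 500000 m.
Meridian distance M = (N − FN)/k₀ = 6030447.4 m.
Inverse transverse Mercator on WGS84 gives φ = 54.39800001°, λ = 38.29279928°.

lat 54.398000°, lon 38.292799°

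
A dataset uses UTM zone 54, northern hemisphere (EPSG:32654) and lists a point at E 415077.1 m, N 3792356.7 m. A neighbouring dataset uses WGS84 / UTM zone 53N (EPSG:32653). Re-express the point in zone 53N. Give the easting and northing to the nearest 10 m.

UTM 54N → geographic: φ = 34.26889998°, λ = 140.07749950°.
UTM 53N (λ₀ = 135°) forward: E = 967638.822 m, N = 3803657.447 m.

E 967640 m, N 3803660 m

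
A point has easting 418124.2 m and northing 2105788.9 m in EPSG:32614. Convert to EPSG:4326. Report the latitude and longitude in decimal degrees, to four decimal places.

Zone 14N: λ₀ = -99°, k₀ = 0.9996, false easting 500000 m.
Meridian distance M = (N − FN)/k₀ = 2106631.6 m.
Inverse transverse Mercator on WGS84 gives φ = 19.04320043°, λ = -99.77810021°.

lat 19.0432°, lon -99.7781°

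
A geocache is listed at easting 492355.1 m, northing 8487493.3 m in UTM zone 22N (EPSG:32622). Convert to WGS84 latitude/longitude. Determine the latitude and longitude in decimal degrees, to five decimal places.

Zone 22N: λ₀ = -51°, k₀ = 0.9996, false easting 500000 m.
Meridian distance M = (N − FN)/k₀ = 8490889.7 m.
Inverse transverse Mercator on WGS84 gives φ = 76.46860017°, λ = -51.29269962°.

lat 76.46860°, lon -51.29270°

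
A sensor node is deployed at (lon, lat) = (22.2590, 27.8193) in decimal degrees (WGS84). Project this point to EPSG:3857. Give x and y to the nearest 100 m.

Web Mercator is spherical with R = a = 6378137 m.
x = R·λ = 6378137 × 0.388492838 = 2477860.546 m.
y = R·ln tan(π/4 + φ/2) = 6378137 × 0.505823361 = 3226210.697 m.

x 2477900 m, y 3226200 m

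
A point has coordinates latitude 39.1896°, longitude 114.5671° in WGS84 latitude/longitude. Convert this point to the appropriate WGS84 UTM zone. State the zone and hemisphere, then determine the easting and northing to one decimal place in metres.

Longitude 114.5671° lies in the 6° band [114°, 120°), giving zone 50; latitude is north of the equator, so 50N.
Zone 50 central meridian λ₀ = 6×50 − 183 = 117°; Δλ = -2.4329°.
Transverse Mercator on WGS84 with k₀ = 0.9996 gives E = 289881.462 m, N = 4340636.862 m.

Zone 50N: E 289881.5 m, N 4340636.9 m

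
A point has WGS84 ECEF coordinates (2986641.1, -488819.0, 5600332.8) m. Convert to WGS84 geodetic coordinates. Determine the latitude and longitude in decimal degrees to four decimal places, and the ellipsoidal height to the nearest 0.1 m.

lat 61.7741°, lon -9.2951°, h 4177.1 m

λ = atan2(Y, X) = -9.29510056°; p = √(X²+Y²) = 3026378.9 m.
Bowring's method on WGS84 (a = 6378137 m, b = 6356752.314 m) gives φ = 61.77409954°, h = 4177.094 m.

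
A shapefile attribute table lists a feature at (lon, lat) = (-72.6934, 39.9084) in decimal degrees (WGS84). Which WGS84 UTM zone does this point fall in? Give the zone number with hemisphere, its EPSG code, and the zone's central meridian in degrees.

UTM zone = ⌊(λ + 180)/6⌋ + 1; -72.6934° ∈ [-78°, -72°) → zone 18.
Hemisphere: N (φ ≥ 0).
Central meridian λ₀ = 6×18 − 183 = -75°.
EPSG code: 32618.

Zone 18N (EPSG:32618), central meridian -75°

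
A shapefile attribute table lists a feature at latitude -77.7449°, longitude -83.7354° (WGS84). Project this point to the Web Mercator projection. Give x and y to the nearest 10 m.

x -9321380 m, y -14233510 m

Web Mercator is spherical with R = a = 6378137 m.
x = R·λ = 6378137 × -1.461458430 = -9321382.089 m.
y = R·ln tan(π/4 + φ/2) = 6378137 × -2.231609285 = -14233509.748 m.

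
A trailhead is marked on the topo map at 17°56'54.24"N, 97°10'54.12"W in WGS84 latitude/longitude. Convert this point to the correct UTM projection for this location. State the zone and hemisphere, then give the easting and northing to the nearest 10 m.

Longitude -97.1817° lies in the 6° band [-102°, -96°), giving zone 14; latitude is north of the equator, so 14N.
Zone 14 central meridian λ₀ = 6×14 − 183 = -99°; Δλ = +1.8183°.
Transverse Mercator on WGS84 with k₀ = 0.9996 gives E = 692572.275 m, N = 1985418.596 m.

Zone 14N: E 692570 m, N 1985420 m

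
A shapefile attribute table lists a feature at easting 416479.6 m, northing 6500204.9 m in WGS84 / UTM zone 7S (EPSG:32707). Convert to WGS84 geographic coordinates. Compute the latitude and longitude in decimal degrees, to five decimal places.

Zone 7S: λ₀ = -141°, k₀ = 0.9996, false easting 500000 m, false northing 10000000 m.
Meridian distance M = (N − FN)/k₀ = -3501195.6 m.
Inverse transverse Mercator on WGS84 gives φ = -31.63030015°, λ = -141.88070036°.

lat -31.63030°, lon -141.88070°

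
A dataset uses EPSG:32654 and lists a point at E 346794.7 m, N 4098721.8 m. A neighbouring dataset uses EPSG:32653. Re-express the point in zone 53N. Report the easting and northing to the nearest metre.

UTM 54N → geographic: φ = 37.02219981°, λ = 139.27770023°.
UTM 53N (λ₀ = 135°) forward: E = 880600.202 m, N = 4105899.061 m.

E 880600 m, N 4105899 m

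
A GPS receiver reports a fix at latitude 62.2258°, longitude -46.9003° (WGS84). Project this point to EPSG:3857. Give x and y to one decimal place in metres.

x -5220917.5 m, y 8912883.3 m

Web Mercator is spherical with R = a = 6378137 m.
x = R·λ = 6378137 × -0.818564655 = -5220917.514 m.
y = R·ln tan(π/4 + φ/2) = 6378137 × 1.397411700 = 8912883.269 m.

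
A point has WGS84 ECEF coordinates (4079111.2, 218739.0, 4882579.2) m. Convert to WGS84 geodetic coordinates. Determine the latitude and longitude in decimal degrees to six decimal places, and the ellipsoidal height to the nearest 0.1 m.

λ = atan2(Y, X) = 3.06949937°; p = √(X²+Y²) = 4084971.8 m.
Bowring's method on WGS84 (a = 6378137 m, b = 6356752.314 m) gives φ = 50.27199995°, h = 517.109 m.

lat 50.272000°, lon 3.069499°, h 517.1 m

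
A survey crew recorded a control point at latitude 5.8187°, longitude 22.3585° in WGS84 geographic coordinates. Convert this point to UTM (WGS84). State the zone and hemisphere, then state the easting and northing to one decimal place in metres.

Zone 34N: E 650407.2 m, N 643344.1 m

Longitude 22.3585° lies in the 6° band [18°, 24°), giving zone 34; latitude is north of the equator, so 34N.
Zone 34 central meridian λ₀ = 6×34 − 183 = 21°; Δλ = +1.3585°.
Transverse Mercator on WGS84 with k₀ = 0.9996 gives E = 650407.246 m, N = 643344.135 m.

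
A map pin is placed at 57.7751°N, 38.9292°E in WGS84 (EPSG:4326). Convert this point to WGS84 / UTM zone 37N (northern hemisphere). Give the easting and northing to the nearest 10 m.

Zone 37 central meridian λ₀ = 6×37 − 183 = 39°; Δλ = -0.0708°.
Transverse Mercator on WGS84 with k₀ = 0.9996 gives E = 495788.862 m, N = 6403673.993 m.

E 495790 m, N 6403670 m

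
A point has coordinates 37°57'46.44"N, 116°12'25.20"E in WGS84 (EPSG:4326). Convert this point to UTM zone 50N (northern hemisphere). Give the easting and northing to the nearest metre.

Zone 50 central meridian λ₀ = 6×50 − 183 = 117°; Δλ = -0.7930°.
Transverse Mercator on WGS84 with k₀ = 0.9996 gives E = 430341.112 m, N = 4201995.259 m.

E 430341 m, N 4201995 m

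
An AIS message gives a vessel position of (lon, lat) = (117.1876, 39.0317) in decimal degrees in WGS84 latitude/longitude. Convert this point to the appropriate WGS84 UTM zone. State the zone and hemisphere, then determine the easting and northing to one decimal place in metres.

Longitude 117.1876° lies in the 6° band [114°, 120°), giving zone 50; latitude is north of the equator, so 50N.
Zone 50 central meridian λ₀ = 6×50 − 183 = 117°; Δλ = +0.1876°.
Transverse Mercator on WGS84 with k₀ = 0.9996 gives E = 516237.368 m, N = 4320311.116 m.

Zone 50N: E 516237.4 m, N 4320311.1 m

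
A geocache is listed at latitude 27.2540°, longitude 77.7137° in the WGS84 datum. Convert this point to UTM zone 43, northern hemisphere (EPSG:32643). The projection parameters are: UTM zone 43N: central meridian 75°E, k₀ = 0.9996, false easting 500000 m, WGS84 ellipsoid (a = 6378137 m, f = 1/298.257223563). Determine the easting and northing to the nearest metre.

Zone 43 central meridian λ₀ = 6×43 − 183 = 75°; Δλ = +2.7137°.
Transverse Mercator on WGS84 with k₀ = 0.9996 gives E = 768691.430 m, N = 3017483.864 m.

E 768691 m, N 3017484 m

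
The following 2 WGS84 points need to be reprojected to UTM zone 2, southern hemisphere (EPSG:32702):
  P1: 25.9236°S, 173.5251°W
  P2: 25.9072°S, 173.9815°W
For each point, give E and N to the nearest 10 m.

P1: E 247080 m, N 7130340 m; P2: E 201300 m, N 7131200 m

UTM zone 2S: λ₀ = -171°, k₀ = 0.9996.
P1 (-25.9236°, -173.5251°) → (247079.713, 7130339.412) m.
P2 (-25.9072°, -173.9815°) → (201300.472, 7131195.501) m.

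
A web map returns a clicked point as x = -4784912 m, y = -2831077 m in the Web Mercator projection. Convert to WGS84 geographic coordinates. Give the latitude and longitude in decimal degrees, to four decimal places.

lat -24.6358°, lon -42.9836°

R = 6378137 m. λ = x/R = -42.98359583°.
φ = 2·arctan(exp(y/R)) − 90° = 2·arctan(0.64155) − 90° = -24.63580223°.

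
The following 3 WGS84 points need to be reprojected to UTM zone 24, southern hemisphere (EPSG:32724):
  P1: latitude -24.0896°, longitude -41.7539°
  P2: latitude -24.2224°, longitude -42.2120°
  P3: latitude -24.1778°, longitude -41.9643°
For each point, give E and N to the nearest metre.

UTM zone 24S: λ₀ = -39°, k₀ = 0.9996.
P1 (-24.0896°, -41.7539°) → (220019.765, 7333105.642) m.
P2 (-24.2224°, -42.2120°) → (173753.787, 7317395.803) m.
P3 (-24.1778°, -41.9643°) → (198823.645, 7322895.441) m.

P1: E 220020 m, N 7333106 m; P2: E 173754 m, N 7317396 m; P3: E 198824 m, N 7322895 m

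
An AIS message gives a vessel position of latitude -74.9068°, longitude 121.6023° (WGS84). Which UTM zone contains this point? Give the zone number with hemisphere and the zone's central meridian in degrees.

UTM zone = ⌊(λ + 180)/6⌋ + 1; 121.6023° ∈ [120°, 126°) → zone 51.
Hemisphere: S (φ < 0).
Central meridian λ₀ = 6×51 − 183 = 123°.

Zone 51S, central meridian 123°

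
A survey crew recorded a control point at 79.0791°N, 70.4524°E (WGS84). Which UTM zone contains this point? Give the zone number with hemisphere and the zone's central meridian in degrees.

UTM zone = ⌊(λ + 180)/6⌋ + 1; 70.4524° ∈ [66°, 72°) → zone 42.
Hemisphere: N (φ ≥ 0).
Central meridian λ₀ = 6×42 − 183 = 69°.

Zone 42N, central meridian 69°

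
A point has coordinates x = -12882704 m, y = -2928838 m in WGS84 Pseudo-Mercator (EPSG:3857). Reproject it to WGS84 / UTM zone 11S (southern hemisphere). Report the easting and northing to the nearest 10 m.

E 627980 m, N 7186660 m

Web Mercator inverse (R = 6378137 m) → φ = -25.43149626°, λ = -115.72729904°.
UTM 11S forward: E = 627982.417 m, N = 7186661.423 m.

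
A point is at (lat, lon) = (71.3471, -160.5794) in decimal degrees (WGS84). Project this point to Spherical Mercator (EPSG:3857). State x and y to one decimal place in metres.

Web Mercator is spherical with R = a = 6378137 m.
x = R·λ = 6378137 × -2.802639241 = -17875617.040 m.
y = R·ln tan(π/4 + φ/2) = 6378137 × 1.806485355 = 11522011.084 m.

x -17875617.0 m, y 11522011.1 m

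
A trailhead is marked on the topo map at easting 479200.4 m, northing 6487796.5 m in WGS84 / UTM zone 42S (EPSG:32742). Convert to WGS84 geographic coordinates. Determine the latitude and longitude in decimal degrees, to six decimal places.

lat -31.745100°, lon 68.780400°

Zone 42S: λ₀ = 69°, k₀ = 0.9996, false easting 500000 m, false northing 10000000 m.
Meridian distance M = (N − FN)/k₀ = -3513608.9 m.
Inverse transverse Mercator on WGS84 gives φ = -31.74510008°, λ = 68.78039995°.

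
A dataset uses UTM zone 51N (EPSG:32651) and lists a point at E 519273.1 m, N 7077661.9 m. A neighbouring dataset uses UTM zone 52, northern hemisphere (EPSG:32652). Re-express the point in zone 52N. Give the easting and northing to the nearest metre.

UTM 51N → geographic: φ = 63.82579980°, λ = 123.39160063°.
UTM 52N (λ₀ = 129°) forward: E = 224244.075 m, N = 7089728.505 m.

E 224244 m, N 7089729 m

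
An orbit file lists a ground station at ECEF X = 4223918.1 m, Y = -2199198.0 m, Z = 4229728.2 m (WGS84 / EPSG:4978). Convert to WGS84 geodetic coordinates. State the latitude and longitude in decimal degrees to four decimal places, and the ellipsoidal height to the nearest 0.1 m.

λ = atan2(Y, X) = -27.50389972°; p = √(X²+Y²) = 4762137.8 m.
Bowring's method on WGS84 (a = 6378137 m, b = 6356752.314 m) gives φ = 41.80260015°, h = 665.207 m.

lat 41.8026°, lon -27.5039°, h 665.2 m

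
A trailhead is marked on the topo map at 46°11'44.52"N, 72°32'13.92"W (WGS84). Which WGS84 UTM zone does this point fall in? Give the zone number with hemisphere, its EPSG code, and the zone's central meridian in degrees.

UTM zone = ⌊(λ + 180)/6⌋ + 1; -72.5372° ∈ [-78°, -72°) → zone 18.
Hemisphere: N (φ ≥ 0).
Central meridian λ₀ = 6×18 − 183 = -75°.
EPSG code: 32618.

Zone 18N (EPSG:32618), central meridian -75°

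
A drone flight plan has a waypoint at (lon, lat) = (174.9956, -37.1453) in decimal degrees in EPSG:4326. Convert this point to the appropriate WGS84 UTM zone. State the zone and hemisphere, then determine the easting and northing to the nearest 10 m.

Longitude 174.9956° lies in the 6° band [174°, 180°), giving zone 60; latitude is south of the equator, so 60S.
Zone 60 central meridian λ₀ = 6×60 − 183 = 177°; Δλ = -2.0044°.
Transverse Mercator on WGS84 with k₀ = 0.9996 gives E = 321986.374 m, N = 5887128.184 m.

Zone 60S: E 321990 m, N 5887130 m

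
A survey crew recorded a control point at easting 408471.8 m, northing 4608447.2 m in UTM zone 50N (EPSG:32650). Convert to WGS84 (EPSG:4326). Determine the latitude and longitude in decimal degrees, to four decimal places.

lat 41.6225°, lon 115.9013°

Zone 50N: λ₀ = 117°, k₀ = 0.9996, false easting 500000 m.
Meridian distance M = (N − FN)/k₀ = 4610291.3 m.
Inverse transverse Mercator on WGS84 gives φ = 41.62250044°, λ = 115.90130002°.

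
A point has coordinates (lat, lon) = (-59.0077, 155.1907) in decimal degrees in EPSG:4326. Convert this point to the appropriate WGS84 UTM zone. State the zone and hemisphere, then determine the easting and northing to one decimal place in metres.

Longitude 155.1907° lies in the 6° band [150°, 156°), giving zone 56; latitude is south of the equator, so 56S.
Zone 56 central meridian λ₀ = 6×56 − 183 = 153°; Δλ = +2.1907°.
Transverse Mercator on WGS84 with k₀ = 0.9996 gives E = 625818.280 m, N = 3457028.264 m.

Zone 56S: E 625818.3 m, N 3457028.3 m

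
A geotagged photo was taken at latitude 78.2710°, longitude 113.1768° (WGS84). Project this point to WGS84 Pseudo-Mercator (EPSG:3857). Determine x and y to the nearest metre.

Web Mercator is spherical with R = a = 6378137 m.
x = R·λ = 6378137 × 1.975307797 = 12598783.746 m.
y = R·ln tan(π/4 + φ/2) = 6378137 × 2.275809005 = 14515421.623 m.

x 12598784 m, y 14515422 m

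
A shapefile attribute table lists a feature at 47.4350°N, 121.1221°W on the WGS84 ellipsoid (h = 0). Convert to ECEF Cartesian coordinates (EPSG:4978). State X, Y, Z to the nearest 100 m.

WGS84: a = 6378137 m, e² = 0.006694380; N(φ) = a/√(1−e²sin²φ) = 6389749.261 m.
X = (N+h)·cosφ·cosλ = -2233984.472 m; Y = (N+h)·cosφ·sinλ = -3700090.812 m; Z = (N(1−e²)+h)·sinφ = 4674612.439 m.

X -2234000 m, Y -3700100 m, Z 4674600 m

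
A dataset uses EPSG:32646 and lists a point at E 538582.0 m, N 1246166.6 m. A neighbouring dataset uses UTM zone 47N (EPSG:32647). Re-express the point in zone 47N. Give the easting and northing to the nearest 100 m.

E -117200 m, N 1252100 m

UTM 46N → geographic: φ = 11.27280004°, λ = 93.35350018°.
UTM 47N (λ₀ = 99°) forward: E = -117200.672 m, N = 1252102.725 m.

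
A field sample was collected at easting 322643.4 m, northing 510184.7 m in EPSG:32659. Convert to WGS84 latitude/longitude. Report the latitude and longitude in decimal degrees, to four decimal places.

Zone 59N: λ₀ = 171°, k₀ = 0.9996, false easting 500000 m.
Meridian distance M = (N − FN)/k₀ = 510388.9 m.
Inverse transverse Mercator on WGS84 gives φ = 4.61389977°, λ = 169.40120000°.

lat 4.6139°, lon 169.4012°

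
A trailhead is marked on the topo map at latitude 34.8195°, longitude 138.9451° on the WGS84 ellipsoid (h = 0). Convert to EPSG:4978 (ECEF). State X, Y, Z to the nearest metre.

X -3952805 m, Y 3442776 m, Z 3621446 m

WGS84: a = 6378137 m, e² = 0.006694380; N(φ) = a/√(1−e²sin²φ) = 6385108.840 m.
X = (N+h)·cosφ·cosλ = -3952804.995 m; Y = (N+h)·cosφ·sinλ = 3442776.102 m; Z = (N(1−e²)+h)·sinφ = 3621445.755 m.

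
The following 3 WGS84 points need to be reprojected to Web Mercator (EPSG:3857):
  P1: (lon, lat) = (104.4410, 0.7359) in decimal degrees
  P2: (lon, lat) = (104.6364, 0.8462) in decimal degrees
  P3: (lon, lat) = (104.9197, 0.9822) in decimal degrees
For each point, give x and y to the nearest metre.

P1: x 11626319 m, y 81922 m; P2: x 11648071 m, y 94202 m; P3: x 11679608 m, y 109343 m

Web Mercator: x = R·λ, y = R·ln tan(π/4+φ/2), R = 6378137 m.
P1 (0.7359°, 104.4410°) → (11626318.938, 81922.266) m.
P2 (0.8462°, 104.6364°) → (11648070.766, 94201.978) m.
P3 (0.9822°, 104.9197°) → (11679607.578, 109343.359) m.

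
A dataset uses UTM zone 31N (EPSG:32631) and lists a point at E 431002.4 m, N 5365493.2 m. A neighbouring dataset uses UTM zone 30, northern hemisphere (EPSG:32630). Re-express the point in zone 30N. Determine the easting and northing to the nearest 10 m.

UTM 31N → geographic: φ = 48.43879989°, λ = 2.06710007°.
UTM 30N (λ₀ = -3°) forward: E = 874707.955 m, N = 5377485.977 m.

E 874710 m, N 5377490 m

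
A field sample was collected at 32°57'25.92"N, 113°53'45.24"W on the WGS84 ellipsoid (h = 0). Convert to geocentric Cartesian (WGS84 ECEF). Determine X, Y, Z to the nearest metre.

X -2170017 m, Y -4897867 m, Z 3449977 m

WGS84: a = 6378137 m, e² = 0.006694380; N(φ) = a/√(1−e²sin²φ) = 6384464.581 m.
X = (N+h)·cosφ·cosλ = -2170016.717 m; Y = (N+h)·cosφ·sinλ = -4897867.250 m; Z = (N(1−e²)+h)·sinφ = 3449976.763 m.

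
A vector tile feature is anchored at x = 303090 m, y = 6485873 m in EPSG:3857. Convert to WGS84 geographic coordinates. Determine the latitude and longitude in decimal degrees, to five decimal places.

R = 6378137 m. λ = x/R = 2.72270379°.
φ = 2·arctan(exp(y/R)) − 90° = 2·arctan(2.76459) − 90° = 50.22810083°.

lat 50.22810°, lon 2.72270°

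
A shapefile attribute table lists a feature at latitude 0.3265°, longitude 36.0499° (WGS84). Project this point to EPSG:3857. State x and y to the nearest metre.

Web Mercator is spherical with R = a = 6378137 m.
x = R·λ = 6378137 × 0.629189450 = 4013056.511 m.
y = R·ln tan(π/4 + φ/2) = 6378137 × 0.005698531 = 36346.010 m.

x 4013057 m, y 36346 m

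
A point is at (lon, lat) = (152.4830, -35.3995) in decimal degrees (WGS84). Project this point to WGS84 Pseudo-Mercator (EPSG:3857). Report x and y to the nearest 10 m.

x 16974330 m, y -4218310 m

Web Mercator is spherical with R = a = 6378137 m.
x = R·λ = 6378137 × 2.661330403 = 16974329.915 m.
y = R·ln tan(π/4 + φ/2) = 6378137 × -0.661369457 = -4218305.004 m.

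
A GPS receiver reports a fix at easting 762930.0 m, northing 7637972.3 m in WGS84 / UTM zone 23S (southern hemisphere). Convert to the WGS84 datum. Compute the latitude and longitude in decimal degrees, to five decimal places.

lat -21.34120°, lon -42.46490°

Zone 23S: λ₀ = -45°, k₀ = 0.9996, false easting 500000 m, false northing 10000000 m.
Meridian distance M = (N − FN)/k₀ = -2362972.9 m.
Inverse transverse Mercator on WGS84 gives φ = -21.34119961°, λ = -42.46490023°.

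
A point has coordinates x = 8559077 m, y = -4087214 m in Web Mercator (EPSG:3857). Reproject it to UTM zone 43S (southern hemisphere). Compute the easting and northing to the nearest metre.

Web Mercator inverse (R = 6378137 m) → φ = -34.43389950°, λ = 76.88749687°.
UTM 43S forward: E = 673426.392 m, N = 6188116.778 m.

E 673426 m, N 6188117 m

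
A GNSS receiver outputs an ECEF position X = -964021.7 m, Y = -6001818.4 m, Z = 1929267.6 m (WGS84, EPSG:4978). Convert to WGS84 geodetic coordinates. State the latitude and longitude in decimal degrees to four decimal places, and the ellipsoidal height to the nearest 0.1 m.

λ = atan2(Y, X) = -99.12499986°; p = √(X²+Y²) = 6078746.7 m.
Bowring's method on WGS84 (a = 6378137 m, b = 6356752.314 m) gives φ = 17.71960012°, h = 1386.088 m.

lat 17.7196°, lon -99.1250°, h 1386.1 m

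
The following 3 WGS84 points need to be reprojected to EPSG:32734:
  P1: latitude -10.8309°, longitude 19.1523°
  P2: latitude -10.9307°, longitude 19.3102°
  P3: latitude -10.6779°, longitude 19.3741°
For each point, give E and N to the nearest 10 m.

P1: E 298000 m, N 8802110 m; P2: E 315330 m, N 8791170 m; P3: E 322170 m, N 8819170 m

UTM zone 34S: λ₀ = 21°, k₀ = 0.9996.
P1 (-10.8309°, 19.1523°) → (298003.215, 8802105.738) m.
P2 (-10.9307°, 19.3102°) → (315331.754, 8791166.599) m.
P3 (-10.6779°, 19.3741°) → (322168.008, 8819167.331) m.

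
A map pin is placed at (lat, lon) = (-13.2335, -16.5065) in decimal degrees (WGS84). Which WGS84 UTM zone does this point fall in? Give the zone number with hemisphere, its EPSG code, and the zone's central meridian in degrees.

UTM zone = ⌊(λ + 180)/6⌋ + 1; -16.5065° ∈ [-18°, -12°) → zone 28.
Hemisphere: S (φ < 0).
Central meridian λ₀ = 6×28 − 183 = -15°.
EPSG code: 32728.

Zone 28S (EPSG:32728), central meridian -15°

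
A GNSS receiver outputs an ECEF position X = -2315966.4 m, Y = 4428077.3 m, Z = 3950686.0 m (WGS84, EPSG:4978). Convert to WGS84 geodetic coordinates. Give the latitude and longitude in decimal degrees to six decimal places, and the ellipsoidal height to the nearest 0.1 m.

λ = atan2(Y, X) = 117.61040002°; p = √(X²+Y²) = 4997156.1 m.
Bowring's method on WGS84 (a = 6378137 m, b = 6356752.314 m) gives φ = 38.51679991°, h = 316.816 m.

lat 38.516800°, lon 117.610400°, h 316.8 m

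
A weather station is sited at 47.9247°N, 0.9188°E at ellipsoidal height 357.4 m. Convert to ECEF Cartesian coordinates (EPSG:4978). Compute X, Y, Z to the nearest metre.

WGS84: a = 6378137 m, e² = 0.006694380; N(φ) = a/√(1−e²sin²φ) = 6389931.929 m.
X = (N+h)·cosφ·cosλ = 4281625.072 m; Y = (N+h)·cosφ·sinλ = 68666.390 m; Z = (N(1−e²)+h)·sinφ = 4711535.182 m.

X 4281625 m, Y 68666 m, Z 4711535 m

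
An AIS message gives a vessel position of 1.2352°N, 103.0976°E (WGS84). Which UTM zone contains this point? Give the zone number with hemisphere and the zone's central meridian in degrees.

Zone 48N, central meridian 105°

UTM zone = ⌊(λ + 180)/6⌋ + 1; 103.0976° ∈ [102°, 108°) → zone 48.
Hemisphere: N (φ ≥ 0).
Central meridian λ₀ = 6×48 − 183 = 105°.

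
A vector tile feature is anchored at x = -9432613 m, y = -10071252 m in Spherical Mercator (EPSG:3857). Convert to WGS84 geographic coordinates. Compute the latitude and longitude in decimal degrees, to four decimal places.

lat -66.7005°, lon -84.7346°

R = 6378137 m. λ = x/R = -84.73460427°.
φ = 2·arctan(exp(y/R)) − 90° = 2·arctan(0.20618) − 90° = -66.70050086°.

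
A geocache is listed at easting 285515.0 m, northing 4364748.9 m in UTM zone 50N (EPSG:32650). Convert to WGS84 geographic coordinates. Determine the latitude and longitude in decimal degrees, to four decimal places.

lat 39.4056°, lon 114.5089°

Zone 50N: λ₀ = 117°, k₀ = 0.9996, false easting 500000 m.
Meridian distance M = (N − FN)/k₀ = 4366495.5 m.
Inverse transverse Mercator on WGS84 gives φ = 39.40559956°, λ = 114.50890025°.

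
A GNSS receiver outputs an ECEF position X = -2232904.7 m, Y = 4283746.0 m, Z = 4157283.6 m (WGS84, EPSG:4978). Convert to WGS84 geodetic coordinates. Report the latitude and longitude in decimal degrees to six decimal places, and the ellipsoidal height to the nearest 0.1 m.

lat 40.905000°, lon 117.530801°, h 4319.4 m

λ = atan2(Y, X) = 117.53080057°; p = √(X²+Y²) = 4830770.5 m.
Bowring's method on WGS84 (a = 6378137 m, b = 6356752.314 m) gives φ = 40.90499975°, h = 4319.392 m.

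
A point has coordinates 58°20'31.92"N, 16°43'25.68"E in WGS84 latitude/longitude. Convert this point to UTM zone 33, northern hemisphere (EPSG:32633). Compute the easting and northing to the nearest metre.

E 600912 m, N 6468102 m

Zone 33 central meridian λ₀ = 6×33 − 183 = 15°; Δλ = +1.7238°.
Transverse Mercator on WGS84 with k₀ = 0.9996 gives E = 600911.738 m, N = 6468101.657 m.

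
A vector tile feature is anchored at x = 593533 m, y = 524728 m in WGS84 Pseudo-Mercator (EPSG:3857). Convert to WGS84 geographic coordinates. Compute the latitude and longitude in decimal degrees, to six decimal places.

lat 4.708403°, lon 5.331798°

R = 6378137 m. λ = x/R = 5.33179766°.
φ = 2·arctan(exp(y/R)) − 90° = 2·arctan(1.08575) − 90° = 4.70840349°.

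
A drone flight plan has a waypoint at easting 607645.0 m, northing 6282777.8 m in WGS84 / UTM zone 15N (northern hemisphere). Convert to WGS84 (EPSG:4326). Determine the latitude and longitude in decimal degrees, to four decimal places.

Zone 15N: λ₀ = -93°, k₀ = 0.9996, false easting 500000 m.
Meridian distance M = (N − FN)/k₀ = 6285291.9 m.
Inverse transverse Mercator on WGS84 gives φ = 56.67669973°, λ = -91.24310067°.

lat 56.6767°, lon -91.2431°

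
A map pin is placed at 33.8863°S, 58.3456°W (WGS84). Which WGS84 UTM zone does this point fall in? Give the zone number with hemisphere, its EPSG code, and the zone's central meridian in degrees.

Zone 21S (EPSG:32721), central meridian -57°

UTM zone = ⌊(λ + 180)/6⌋ + 1; -58.3456° ∈ [-60°, -54°) → zone 21.
Hemisphere: S (φ < 0).
Central meridian λ₀ = 6×21 − 183 = -57°.
EPSG code: 32721.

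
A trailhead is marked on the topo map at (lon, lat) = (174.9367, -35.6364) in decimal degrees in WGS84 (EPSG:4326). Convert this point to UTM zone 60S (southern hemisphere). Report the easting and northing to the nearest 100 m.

E 313200 m, N 6054400 m

Zone 60 central meridian λ₀ = 6×60 − 183 = 177°; Δλ = -2.0633°.
Transverse Mercator on WGS84 with k₀ = 0.9996 gives E = 313176.726 m, N = 6054418.452 m.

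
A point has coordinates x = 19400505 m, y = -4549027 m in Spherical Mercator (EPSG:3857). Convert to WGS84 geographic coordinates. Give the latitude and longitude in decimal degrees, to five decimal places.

R = 6378137 m. λ = x/R = 174.27770161°.
φ = 2·arctan(exp(y/R)) − 90° = 2·arctan(0.49006) − 90° = -37.78449673°.

lat -37.78450°, lon 174.27770°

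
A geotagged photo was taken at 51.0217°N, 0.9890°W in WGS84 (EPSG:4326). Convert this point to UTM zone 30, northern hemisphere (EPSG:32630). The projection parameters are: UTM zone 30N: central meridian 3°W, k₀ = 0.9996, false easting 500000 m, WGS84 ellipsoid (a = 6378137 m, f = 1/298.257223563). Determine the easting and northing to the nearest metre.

Zone 30 central meridian λ₀ = 6×30 − 183 = -3°; Δλ = +2.0110°.
Transverse Mercator on WGS84 with k₀ = 0.9996 gives E = 641039.213 m, N = 5654162.503 m.

E 641039 m, N 5654163 m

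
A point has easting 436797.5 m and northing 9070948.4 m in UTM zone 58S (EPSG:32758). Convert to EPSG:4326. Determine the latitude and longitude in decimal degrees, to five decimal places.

lat -8.40440°, lon 164.42590°

Zone 58S: λ₀ = 165°, k₀ = 0.9996, false easting 500000 m, false northing 10000000 m.
Meridian distance M = (N − FN)/k₀ = -929423.4 m.
Inverse transverse Mercator on WGS84 gives φ = -8.40439980°, λ = 164.42589966°.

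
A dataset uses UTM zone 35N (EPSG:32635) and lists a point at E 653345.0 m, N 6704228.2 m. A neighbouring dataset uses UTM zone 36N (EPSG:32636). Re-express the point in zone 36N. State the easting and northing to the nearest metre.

UTM 35N → geographic: φ = 60.44510000°, λ = 29.78730053°.
UTM 36N (λ₀ = 33°) forward: E = 323263.191 m, N = 6705294.605 m.

E 323263 m, N 6705295 m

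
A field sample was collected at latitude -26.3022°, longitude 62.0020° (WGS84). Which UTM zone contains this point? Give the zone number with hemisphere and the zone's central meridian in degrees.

Zone 41S, central meridian 63°

UTM zone = ⌊(λ + 180)/6⌋ + 1; 62.0020° ∈ [60°, 66°) → zone 41.
Hemisphere: S (φ < 0).
Central meridian λ₀ = 6×41 − 183 = 63°.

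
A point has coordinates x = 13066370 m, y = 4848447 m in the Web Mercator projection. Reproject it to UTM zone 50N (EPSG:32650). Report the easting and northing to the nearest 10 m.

Web Mercator inverse (R = 6378137 m) → φ = 39.87950022°, λ = 117.37719879°.
UTM 50N forward: E = 532254.142 m, N = 4414451.136 m.

E 532250 m, N 4414450 m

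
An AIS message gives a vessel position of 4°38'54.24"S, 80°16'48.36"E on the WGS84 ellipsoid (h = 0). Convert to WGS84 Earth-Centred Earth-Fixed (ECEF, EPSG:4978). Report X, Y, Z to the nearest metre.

X 1073314 m, Y 6266038 m, Z -513441 m

WGS84: a = 6378137 m, e² = 0.006694380; N(φ) = a/√(1−e²sin²φ) = 6378277.216 m.
X = (N+h)·cosφ·cosλ = 1073313.522 m; Y = (N+h)·cosφ·sinλ = 6266037.923 m; Z = (N(1−e²)+h)·sinφ = -513441.081 m.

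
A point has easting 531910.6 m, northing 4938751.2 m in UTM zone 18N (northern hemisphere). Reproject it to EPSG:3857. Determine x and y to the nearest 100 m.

x -8304200 m, y 5559000 m

Unproject from UTM 18N (λ₀ = -75°) → φ = 44.60140027°, λ = -74.59789994°.
Web Mercator (R = 6378137 m): x = -8304200.236 m, y = 5558986.885 m.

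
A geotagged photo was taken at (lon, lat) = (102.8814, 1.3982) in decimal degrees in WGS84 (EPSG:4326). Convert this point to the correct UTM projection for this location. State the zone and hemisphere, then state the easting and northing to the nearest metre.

Longitude 102.8814° lies in the 6° band [102°, 108°), giving zone 48; latitude is north of the equator, so 48N.
Zone 48 central meridian λ₀ = 6×48 − 183 = 105°; Δλ = -2.1186°.
Transverse Mercator on WGS84 with k₀ = 0.9996 gives E = 264268.564 m, N = 154649.800 m.

Zone 48N: E 264269 m, N 154650 m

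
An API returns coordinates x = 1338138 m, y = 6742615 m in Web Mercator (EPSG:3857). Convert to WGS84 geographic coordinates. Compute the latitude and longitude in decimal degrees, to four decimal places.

lat 51.6808°, lon 12.0207°

R = 6378137 m. λ = x/R = 12.02069818°.
φ = 2·arctan(exp(y/R)) − 90° = 2·arctan(2.87814) − 90° = 51.68080275°.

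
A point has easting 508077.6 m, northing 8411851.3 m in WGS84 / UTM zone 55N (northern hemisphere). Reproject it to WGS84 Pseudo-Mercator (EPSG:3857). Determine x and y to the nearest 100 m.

x 16396800 m, y 13281400 m

Unproject from UTM 55N (λ₀ = 147°) → φ = 75.79069967°, λ = 147.29479971°.
Web Mercator (R = 6378137 m): x = 16396782.100 m, y = 13281409.486 m.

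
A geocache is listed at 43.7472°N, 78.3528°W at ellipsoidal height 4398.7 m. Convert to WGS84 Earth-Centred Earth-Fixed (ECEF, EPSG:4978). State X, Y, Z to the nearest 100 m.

WGS84: a = 6378137 m, e² = 0.006694380; N(φ) = a/√(1−e²sin²φ) = 6388369.335 m.
X = (N+h)·cosφ·cosλ = 932328.594 m; Y = (N+h)·cosφ·sinλ = -4523030.789 m; Z = (N(1−e²)+h)·sinφ = 4390885.024 m.

X 932300 m, Y -4523000 m, Z 4390900 m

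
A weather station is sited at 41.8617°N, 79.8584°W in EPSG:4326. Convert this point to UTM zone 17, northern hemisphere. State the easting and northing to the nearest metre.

Zone 17 central meridian λ₀ = 6×17 − 183 = -81°; Δλ = +1.1416°.
Transverse Mercator on WGS84 with k₀ = 0.9996 gives E = 594749.737 m, N = 4635051.081 m.

E 594750 m, N 4635051 m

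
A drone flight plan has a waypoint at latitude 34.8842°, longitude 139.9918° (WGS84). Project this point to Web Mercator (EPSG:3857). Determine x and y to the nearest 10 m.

Web Mercator is spherical with R = a = 6378137 m.
x = R·λ = 6378137 × 2.443317836 = 15583815.891 m.
y = R·ln tan(π/4 + φ/2) = 6378137 × 0.650371025 = 4148155.501 m.

x 15583820 m, y 4148160 m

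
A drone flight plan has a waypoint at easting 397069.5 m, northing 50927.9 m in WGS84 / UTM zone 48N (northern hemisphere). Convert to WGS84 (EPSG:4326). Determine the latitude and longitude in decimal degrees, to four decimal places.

lat 0.4607°, lon 104.0750°

Zone 48N: λ₀ = 105°, k₀ = 0.9996, false easting 500000 m.
Meridian distance M = (N − FN)/k₀ = 50948.3 m.
Inverse transverse Mercator on WGS84 gives φ = 0.46070014°, λ = 104.07500033°.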